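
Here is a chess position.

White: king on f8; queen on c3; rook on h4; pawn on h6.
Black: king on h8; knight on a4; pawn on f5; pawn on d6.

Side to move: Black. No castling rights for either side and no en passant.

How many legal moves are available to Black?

2

Black to move; king on h8.
In check: yes, from the white queen on c3.
Legal moves: Kh7, Nxc3.
Count: 2.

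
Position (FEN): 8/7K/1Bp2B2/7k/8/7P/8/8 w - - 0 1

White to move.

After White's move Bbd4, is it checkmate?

no

After Bbd4: black king on h5; in check: no.
Black is not in check, so this cannot be checkmate.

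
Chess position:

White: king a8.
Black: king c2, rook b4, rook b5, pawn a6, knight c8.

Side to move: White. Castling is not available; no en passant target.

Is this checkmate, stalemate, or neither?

White to move; white king on a8.
In check: no.
King squares — a7: attacked by Nc8; b7: attacked by Rb5; b8: attacked by Rb5.
Legal moves for White: none.
Not in check and no legal moves → stalemate.

stalemate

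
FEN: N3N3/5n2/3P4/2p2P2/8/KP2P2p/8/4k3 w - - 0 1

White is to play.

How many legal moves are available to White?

12

White to move; king on a3.
In check: no.
Legal moves: Ng7, Nec7, Nf6, Nac7, Nb6, Ka4, Kb2, Ka2, d7, f6, e4, b4.
Count: 12.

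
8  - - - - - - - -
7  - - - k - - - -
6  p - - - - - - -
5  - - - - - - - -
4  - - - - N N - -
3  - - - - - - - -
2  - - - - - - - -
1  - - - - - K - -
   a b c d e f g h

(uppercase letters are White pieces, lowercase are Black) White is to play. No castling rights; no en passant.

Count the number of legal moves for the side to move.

21

White to move; king on f1.
In check: no.
Legal moves: Ng6, Ne6, Nh5, Nd5, Nh3, Nd3, Ng2, Ne2, Nf6+, Nd6, Ng5, Nc5+, Ng3, Nc3, Nf2, Nd2, Kg2, Kf2, Ke2, Kg1, Ke1.
Count: 21.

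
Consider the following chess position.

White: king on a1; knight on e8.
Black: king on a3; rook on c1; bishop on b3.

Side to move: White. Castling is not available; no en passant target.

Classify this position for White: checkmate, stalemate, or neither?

checkmate

White to move; white king on a1.
In check: yes, from the black rook on c1.
King squares — b1: attacked by Rc1; a2: attacked by Ka3; b2: attacked by Ka3.
Legal moves for White: none.
In check with no legal moves → checkmate.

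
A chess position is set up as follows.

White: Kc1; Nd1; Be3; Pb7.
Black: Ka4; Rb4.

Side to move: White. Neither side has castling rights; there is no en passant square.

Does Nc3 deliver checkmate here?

After Nc3: black king on a4; in check: yes, from the white knight on c3.
Black has 3 legal replies: Ka5, Kb3, Ka3.
In check but a legal move exists → not checkmate.

no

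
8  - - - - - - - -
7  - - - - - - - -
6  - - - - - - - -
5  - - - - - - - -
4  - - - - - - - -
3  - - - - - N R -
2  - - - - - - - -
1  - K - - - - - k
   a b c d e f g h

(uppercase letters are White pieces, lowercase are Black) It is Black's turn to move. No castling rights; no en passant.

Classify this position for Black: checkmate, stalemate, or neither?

stalemate

Black to move; black king on h1.
In check: no.
King squares — g1: attacked by Nf3; g2: attacked by Rg3; h2: attacked by Nf3.
Legal moves for Black: none.
Not in check and no legal moves → stalemate.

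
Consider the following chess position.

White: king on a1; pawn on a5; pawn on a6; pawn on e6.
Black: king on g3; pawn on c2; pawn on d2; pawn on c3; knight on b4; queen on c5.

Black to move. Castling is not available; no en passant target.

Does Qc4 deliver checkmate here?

After Qc4: white king on a1; in check: no.
White is not in check, so this cannot be checkmate.

no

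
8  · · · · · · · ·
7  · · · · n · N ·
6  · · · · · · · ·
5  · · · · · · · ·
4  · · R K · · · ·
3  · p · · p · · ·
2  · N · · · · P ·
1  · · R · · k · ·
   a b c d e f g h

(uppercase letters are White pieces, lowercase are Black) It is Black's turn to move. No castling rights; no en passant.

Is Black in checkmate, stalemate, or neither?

Black to move; black king on f1.
In check: yes, from the white rook on c1.
King squares — e1: attacked by Rc1; g1: attacked by Rc1; e2: available; f2: available; g2: available.
Legal moves for Black: Kxg2, Kf2, Ke2.
Black is in check but has 3 legal moves → neither.

neither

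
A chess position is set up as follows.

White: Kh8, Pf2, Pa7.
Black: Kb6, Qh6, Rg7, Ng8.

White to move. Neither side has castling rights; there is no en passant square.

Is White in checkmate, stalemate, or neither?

checkmate

White to move; white king on h8.
In check: yes, from the black queen on h6.
King squares — g7: attacked by Qh6; h7: attacked by Qh6; g8: attacked by Rg7.
Legal moves for White: none.
In check with no legal moves → checkmate.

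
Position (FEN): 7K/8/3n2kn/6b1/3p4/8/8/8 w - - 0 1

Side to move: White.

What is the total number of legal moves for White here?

0

White to move; king on h8.
In check: no.
Legal moves: none.
Count: 0.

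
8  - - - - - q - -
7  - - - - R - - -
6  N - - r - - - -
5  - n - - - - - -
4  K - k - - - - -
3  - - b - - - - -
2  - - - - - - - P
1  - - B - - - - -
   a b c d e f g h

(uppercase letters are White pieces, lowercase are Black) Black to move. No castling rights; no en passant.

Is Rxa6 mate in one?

After Rxa6: white king on a4; in check: yes, from the black rook on a6.
King squares — a3: attacked by Nb5; b3: attacked by Kc4; b4: attacked by Bc3; a5: attacked by Bc3; b5: attacked by Kc4.
White has no legal moves → checkmate.

yes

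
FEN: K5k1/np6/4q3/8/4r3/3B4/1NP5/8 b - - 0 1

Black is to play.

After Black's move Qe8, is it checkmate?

no

After Qe8: white king on a8; in check: yes, from the black queen on e8.
White has 2 legal replies: Kxb7, Kxa7.
In check but a legal move exists → not checkmate.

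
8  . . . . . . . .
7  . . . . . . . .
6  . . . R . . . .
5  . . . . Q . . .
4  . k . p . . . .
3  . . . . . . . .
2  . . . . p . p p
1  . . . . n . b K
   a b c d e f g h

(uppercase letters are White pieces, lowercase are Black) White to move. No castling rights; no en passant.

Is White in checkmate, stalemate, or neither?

checkmate

White to move; white king on h1.
In check: yes, from the black pawn on g2.
King squares — g1: attacked by Ph2; g2: attacked by Ne1; h2: attacked by Bg1.
Legal moves for White: none.
In check with no legal moves → checkmate.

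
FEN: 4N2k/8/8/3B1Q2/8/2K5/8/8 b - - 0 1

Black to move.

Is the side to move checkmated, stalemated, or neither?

stalemate

Black to move; black king on h8.
In check: no.
King squares — g7: attacked by Ne8; h7: attacked by Qf5; g8: attacked by Bd5.
Legal moves for Black: none.
Not in check and no legal moves → stalemate.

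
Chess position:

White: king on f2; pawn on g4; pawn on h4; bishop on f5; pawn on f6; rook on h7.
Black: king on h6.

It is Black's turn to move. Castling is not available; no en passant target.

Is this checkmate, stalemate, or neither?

checkmate

Black to move; black king on h6.
In check: yes, from the white rook on h7.
King squares — g5: attacked by Ph4; h5: attacked by Pg4; g6: attacked by Bf5; g7: attacked by Pf6; h7: attacked by Bf5.
Legal moves for Black: none.
In check with no legal moves → checkmate.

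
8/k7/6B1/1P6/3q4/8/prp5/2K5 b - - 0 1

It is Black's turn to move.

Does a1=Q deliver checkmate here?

After a1=Q: white king on c1; in check: yes, from the black queen on a1.
King squares — b1: attacked by Qa1; d1: attacked by Qa1; b2: attacked by Qa1; c2: attacked by Rb2; d2: attacked by Qd4.
White has no legal moves → checkmate.

yes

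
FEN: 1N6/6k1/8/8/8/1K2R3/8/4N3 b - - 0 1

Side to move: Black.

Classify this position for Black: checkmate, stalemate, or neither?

Black to move; black king on g7.
In check: no.
Legal moves for Black: Kh8, Kg8, Kf8, Kh7, Kf7, Kh6, Kg6, Kf6.
Black has 8 legal moves and is not in check → neither.

neither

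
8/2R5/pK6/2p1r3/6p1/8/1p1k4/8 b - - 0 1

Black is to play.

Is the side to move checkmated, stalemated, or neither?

neither

Black to move; black king on d2.
In check: no.
Legal moves for Black include: Re8, Re7, Re6+, Rh5, Rg5, Rf5, Rd5, Re4, Re3, Re2, Re1, Ke3, Kd3, Kc3, Ke2, Kc2, Ke1, Kd1, ... (list truncated; more exist).
Black has legal moves and is not in check → neither.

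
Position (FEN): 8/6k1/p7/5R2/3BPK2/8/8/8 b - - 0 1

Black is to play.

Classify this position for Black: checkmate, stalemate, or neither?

Black to move; black king on g7.
In check: yes, from the white bishop on d4.
King squares — f6: attacked by Bd4; g6: available; h6: available; f7: attacked by Rf5; h7: available; f8: attacked by Rf5; g8: available; h8: attacked by Bd4.
Legal moves for Black: Kg8, Kh7, Kh6, Kg6.
Black is in check but has 4 legal moves → neither.

neither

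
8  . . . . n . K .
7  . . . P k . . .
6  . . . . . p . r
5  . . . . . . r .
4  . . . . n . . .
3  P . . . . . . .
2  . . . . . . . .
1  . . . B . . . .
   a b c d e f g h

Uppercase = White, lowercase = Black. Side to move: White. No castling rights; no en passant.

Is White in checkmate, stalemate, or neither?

checkmate

White to move; white king on g8.
In check: yes, from the black rook on g5.
King squares — f7: attacked by Ke7; g7: attacked by Rg5; h7: attacked by Rh6; f8: attacked by Ke7; h8: attacked by Rh6.
Legal moves for White: none.
In check with no legal moves → checkmate.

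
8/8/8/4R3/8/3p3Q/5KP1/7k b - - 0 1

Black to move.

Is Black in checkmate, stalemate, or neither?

checkmate

Black to move; black king on h1.
In check: yes, from the white queen on h3.
King squares — g1: attacked by Kf2; g2: attacked by Kf2; h2: attacked by Qh3.
Legal moves for Black: none.
In check with no legal moves → checkmate.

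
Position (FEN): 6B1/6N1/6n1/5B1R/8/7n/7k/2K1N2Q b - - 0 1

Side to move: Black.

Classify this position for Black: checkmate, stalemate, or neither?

Black to move; black king on h2.
In check: yes, from the white queen on h1.
Legal moves for Black: Kg3, Kxh1.
Black is in check but has 2 legal moves → neither.

neither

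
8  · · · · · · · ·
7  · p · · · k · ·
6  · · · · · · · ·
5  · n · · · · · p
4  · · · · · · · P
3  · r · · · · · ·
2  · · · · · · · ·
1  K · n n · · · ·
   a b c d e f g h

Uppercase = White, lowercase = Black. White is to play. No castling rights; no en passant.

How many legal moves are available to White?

White to move; king on a1.
In check: no.
Legal moves: none.
Count: 0.

0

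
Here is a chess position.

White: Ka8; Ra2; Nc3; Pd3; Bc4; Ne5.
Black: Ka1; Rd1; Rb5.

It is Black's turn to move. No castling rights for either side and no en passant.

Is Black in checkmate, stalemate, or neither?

checkmate

Black to move; black king on a1.
In check: yes, from the white rook on a2.
King squares — b1: attacked by Nc3; a2: attacked by Nc3; b2: attacked by Ra2.
Legal moves for Black: none.
In check with no legal moves → checkmate.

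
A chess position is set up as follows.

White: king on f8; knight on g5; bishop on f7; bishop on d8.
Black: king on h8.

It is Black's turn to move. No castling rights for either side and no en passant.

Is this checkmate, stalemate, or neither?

stalemate

Black to move; black king on h8.
In check: no.
King squares — g7: attacked by Kf8; h7: attacked by Ng5; g8: attacked by Bf7.
Legal moves for Black: none.
Not in check and no legal moves → stalemate.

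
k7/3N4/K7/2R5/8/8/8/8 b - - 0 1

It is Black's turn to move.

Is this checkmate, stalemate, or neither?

Black to move; black king on a8.
In check: no.
King squares — a7: attacked by Ka6; b7: attacked by Ka6; b8: attacked by Nd7.
Legal moves for Black: none.
Not in check and no legal moves → stalemate.

stalemate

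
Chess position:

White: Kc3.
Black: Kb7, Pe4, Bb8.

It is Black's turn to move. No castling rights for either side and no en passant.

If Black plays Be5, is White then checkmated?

no

After Be5: white king on c3; in check: yes, from the black bishop on e5.
White has 5 legal replies: Kc4, Kb4, Kb3, Kd2, Kc2.
In check but a legal move exists → not checkmate.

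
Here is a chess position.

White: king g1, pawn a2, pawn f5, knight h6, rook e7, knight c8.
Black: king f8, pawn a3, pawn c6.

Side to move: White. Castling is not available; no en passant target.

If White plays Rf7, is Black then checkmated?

no

After Rf7: black king on f8; in check: yes, from the white rook on f7.
Black has 1 legal reply: Ke8.
In check but a legal move exists → not checkmate.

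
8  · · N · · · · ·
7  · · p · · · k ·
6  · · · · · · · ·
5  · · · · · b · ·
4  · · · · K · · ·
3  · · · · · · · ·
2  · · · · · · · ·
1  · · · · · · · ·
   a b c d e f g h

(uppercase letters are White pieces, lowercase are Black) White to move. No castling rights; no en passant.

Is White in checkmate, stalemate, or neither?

neither

White to move; white king on e4.
In check: yes, from the black bishop on f5.
Legal moves for White: Kxf5, Ke5, Kd5, Kf4, Kd4, Kf3, Ke3.
White is in check but has 7 legal moves → neither.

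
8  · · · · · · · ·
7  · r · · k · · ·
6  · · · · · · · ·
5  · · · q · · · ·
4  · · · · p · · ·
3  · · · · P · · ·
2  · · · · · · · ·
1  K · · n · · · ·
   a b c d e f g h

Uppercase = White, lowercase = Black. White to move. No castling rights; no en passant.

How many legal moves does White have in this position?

0

White to move; king on a1.
In check: no.
Legal moves: none.
Count: 0.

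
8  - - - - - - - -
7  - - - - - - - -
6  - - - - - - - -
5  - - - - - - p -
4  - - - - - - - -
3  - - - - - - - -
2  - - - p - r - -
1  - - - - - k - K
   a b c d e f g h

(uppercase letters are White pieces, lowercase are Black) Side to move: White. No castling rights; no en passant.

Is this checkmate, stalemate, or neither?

stalemate

White to move; white king on h1.
In check: no.
King squares — g1: attacked by Kf1; g2: attacked by Kf1; h2: attacked by Rf2.
Legal moves for White: none.
Not in check and no legal moves → stalemate.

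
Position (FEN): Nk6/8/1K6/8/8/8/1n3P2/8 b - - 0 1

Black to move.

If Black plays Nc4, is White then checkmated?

no

After Nc4: white king on b6; in check: yes, from the black knight on c4.
White has 4 legal replies: Kc6, Ka6, Kc5, Kb5.
In check but a legal move exists → not checkmate.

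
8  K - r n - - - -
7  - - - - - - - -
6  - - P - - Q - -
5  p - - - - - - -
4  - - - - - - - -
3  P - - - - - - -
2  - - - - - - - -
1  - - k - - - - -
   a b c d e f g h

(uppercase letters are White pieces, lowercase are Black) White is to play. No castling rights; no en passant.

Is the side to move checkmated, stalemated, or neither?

neither

White to move; white king on a8.
In check: yes, from the black rook on c8.
Legal moves for White: Ka7.
White is in check but has 1 legal move → neither.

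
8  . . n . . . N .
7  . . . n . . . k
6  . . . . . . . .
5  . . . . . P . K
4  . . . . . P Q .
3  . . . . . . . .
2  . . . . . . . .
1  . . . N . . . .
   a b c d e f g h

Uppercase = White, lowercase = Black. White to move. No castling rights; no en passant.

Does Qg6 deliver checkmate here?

no

After Qg6: black king on h7; in check: yes, from the white queen on g6.
Black has 1 legal reply: Kh8.
In check but a legal move exists → not checkmate.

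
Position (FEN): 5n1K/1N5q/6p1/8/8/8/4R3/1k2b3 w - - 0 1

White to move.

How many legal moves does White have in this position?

White to move; king on h8.
In check: yes, from the black queen on h7.
Legal moves: none.
Count: 0.

0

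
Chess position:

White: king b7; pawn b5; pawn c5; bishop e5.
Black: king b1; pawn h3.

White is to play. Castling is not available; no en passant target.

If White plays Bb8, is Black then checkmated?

After Bb8: black king on b1; in check: no.
Black is not in check, so this cannot be checkmate.

no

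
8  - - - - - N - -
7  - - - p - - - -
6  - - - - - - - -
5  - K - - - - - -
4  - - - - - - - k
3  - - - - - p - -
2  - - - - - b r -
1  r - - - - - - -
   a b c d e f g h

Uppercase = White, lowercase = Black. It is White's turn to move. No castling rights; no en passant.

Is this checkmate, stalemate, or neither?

neither

White to move; white king on b5.
In check: no.
Legal moves for White: Nh7, Nxd7, Ng6+, Ne6, Kc4, Kb4.
White has 6 legal moves and is not in check → neither.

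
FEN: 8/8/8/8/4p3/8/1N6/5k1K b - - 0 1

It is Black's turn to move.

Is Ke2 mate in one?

no

After Ke2: white king on h1; in check: no.
White is not in check, so this cannot be checkmate.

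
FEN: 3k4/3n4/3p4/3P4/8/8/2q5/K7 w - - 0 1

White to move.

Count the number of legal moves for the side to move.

0

White to move; king on a1.
In check: no.
Legal moves: none.
Count: 0.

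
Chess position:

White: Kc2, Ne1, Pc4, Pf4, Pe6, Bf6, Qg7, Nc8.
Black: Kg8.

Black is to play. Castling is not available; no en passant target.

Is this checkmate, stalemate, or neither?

checkmate

Black to move; black king on g8.
In check: yes, from the white queen on g7.
King squares — f7: attacked by Pe6; g7: attacked by Bf6; h7: attacked by Qg7; f8: attacked by Qg7; h8: attacked by Qg7.
Legal moves for Black: none.
In check with no legal moves → checkmate.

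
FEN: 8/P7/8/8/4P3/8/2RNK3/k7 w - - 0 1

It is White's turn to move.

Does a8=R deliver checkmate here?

After a8=R: black king on a1; in check: yes, from the white rook on a8.
King squares — b1: attacked by Nd2; a2: attacked by Rc2; b2: attacked by Rc2.
Black has no legal moves → checkmate.

yes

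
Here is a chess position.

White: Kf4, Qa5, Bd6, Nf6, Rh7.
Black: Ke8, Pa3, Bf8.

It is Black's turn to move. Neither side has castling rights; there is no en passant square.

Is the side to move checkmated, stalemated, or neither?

checkmate

Black to move; black king on e8.
In check: yes, from the white knight on f6.
King squares — d7: attacked by Nf6; e7: attacked by Bd6; f7: attacked by Rh7; d8: attacked by Qa5; f8: own bishop.
Legal moves for Black: none.
In check with no legal moves → checkmate.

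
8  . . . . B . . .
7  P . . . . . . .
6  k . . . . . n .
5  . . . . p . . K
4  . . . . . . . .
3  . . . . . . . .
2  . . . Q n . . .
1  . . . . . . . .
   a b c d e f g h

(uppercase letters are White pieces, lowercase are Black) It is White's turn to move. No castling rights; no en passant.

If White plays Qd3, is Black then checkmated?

After Qd3: black king on a6; in check: yes, from the white queen on d3.
Black has 4 legal replies: Kb7, Kxa7, Kb6, Ka5.
In check but a legal move exists → not checkmate.

no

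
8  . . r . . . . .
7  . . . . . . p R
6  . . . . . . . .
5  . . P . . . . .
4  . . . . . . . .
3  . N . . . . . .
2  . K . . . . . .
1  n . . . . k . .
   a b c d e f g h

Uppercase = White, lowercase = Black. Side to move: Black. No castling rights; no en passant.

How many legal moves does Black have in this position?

Black to move; king on f1.
In check: no.
Legal moves: Rh8, Rg8, Rf8, Re8, Rd8, Rb8, Ra8, Rc7, Rc6, Rxc5, Kg2, Kf2, Ke2, Kg1, Ke1, Nxb3, Nc2, g6, g5.
Count: 19.

19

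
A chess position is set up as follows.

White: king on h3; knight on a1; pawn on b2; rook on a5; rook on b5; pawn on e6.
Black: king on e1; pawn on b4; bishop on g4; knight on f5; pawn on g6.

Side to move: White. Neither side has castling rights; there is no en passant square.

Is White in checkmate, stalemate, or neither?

neither

White to move; white king on h3.
In check: yes, from the black bishop on g4.
King squares — g2: available; h2: available; g3: attacked by Nf5; g4: available; h4: attacked by Nf5.
Legal moves for White: Kxg4, Kh2, Kg2.
White is in check but has 3 legal moves → neither.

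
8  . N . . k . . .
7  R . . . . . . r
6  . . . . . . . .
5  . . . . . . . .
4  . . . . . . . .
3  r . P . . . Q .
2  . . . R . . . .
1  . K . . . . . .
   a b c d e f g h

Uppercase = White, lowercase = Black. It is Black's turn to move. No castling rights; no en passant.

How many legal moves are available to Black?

23

Black to move; king on e8.
In check: no.
Legal moves: Kf8, Rh8, Rg7, Rf7, Re7, Rd7, Rc7, Rb7+, Rhxa7, Rh6, Rh5, Rh4, Rh3, Rh2, Rh1+, Raxa7, Ra6, Ra5, Ra4, Rxc3, Rb3+, Ra2, Ra1+.
Count: 23.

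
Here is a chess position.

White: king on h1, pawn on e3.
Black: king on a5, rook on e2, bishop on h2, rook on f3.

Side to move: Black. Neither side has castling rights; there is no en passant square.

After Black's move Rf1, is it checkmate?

yes

After Rf1: white king on h1; in check: yes, from the black rook on f1.
King squares — g1: attacked by Rf1; g2: attacked by Re2; h2: attacked by Re2.
White has no legal moves → checkmate.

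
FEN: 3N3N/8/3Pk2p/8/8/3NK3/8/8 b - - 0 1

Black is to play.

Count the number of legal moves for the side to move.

Black to move; king on e6.
In check: yes, from the white knight on d8.
Legal moves: Kd7, Kf6, Kxd6, Kf5, Kd5.
Count: 5.

5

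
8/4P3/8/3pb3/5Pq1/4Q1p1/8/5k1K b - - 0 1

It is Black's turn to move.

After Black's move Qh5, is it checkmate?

After Qh5: white king on h1; in check: yes, from the black queen on h5.
King squares — g1: attacked by Kf1; g2: attacked by Kf1; h2: attacked by Pg3.
White has no legal moves → checkmate.

yes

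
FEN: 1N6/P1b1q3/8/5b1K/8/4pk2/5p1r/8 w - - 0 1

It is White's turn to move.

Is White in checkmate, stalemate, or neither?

checkmate

White to move; white king on h5.
In check: yes, from the black rook on h2.
King squares — g4: attacked by Kf3; h4: attacked by Rh2; g5: attacked by Qe7; g6: attacked by Bf5; h6: attacked by Rh2.
Legal moves for White: none.
In check with no legal moves → checkmate.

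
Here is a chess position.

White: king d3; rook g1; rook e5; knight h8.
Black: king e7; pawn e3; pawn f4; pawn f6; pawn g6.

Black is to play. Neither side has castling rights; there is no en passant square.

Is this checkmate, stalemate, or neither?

Black to move; black king on e7.
In check: yes, from the white rook on e5.
King squares — d6: available; e6: attacked by Re5; f6: own pawn; d7: available; f7: attacked by Nh8; d8: available; e8: attacked by Re5; f8: available.
Legal moves for Black: Kf8, Kd8, Kd7, Kd6, fxe5.
Black is in check but has 5 legal moves → neither.

neither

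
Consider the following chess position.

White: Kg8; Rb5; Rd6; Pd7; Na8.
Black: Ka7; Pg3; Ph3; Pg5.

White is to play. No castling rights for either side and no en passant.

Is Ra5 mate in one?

After Ra5: black king on a7; in check: yes, from the white rook on a5.
Black has 2 legal replies: Kb8, Kb7.
In check but a legal move exists → not checkmate.

no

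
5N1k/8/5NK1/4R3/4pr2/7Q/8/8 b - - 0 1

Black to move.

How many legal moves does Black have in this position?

1

Black to move; king on h8.
In check: yes, from the white queen on h3.
Legal moves: Rh4.
Count: 1.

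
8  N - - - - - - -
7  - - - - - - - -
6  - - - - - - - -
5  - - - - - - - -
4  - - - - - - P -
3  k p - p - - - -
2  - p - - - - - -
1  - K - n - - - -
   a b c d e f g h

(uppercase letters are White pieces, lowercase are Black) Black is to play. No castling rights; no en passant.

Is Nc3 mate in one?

After Nc3: white king on b1; in check: yes, from the black knight on c3.
King squares — a1: attacked by Pb2; c1: attacked by Pb2; a2: attacked by Ka3; b2: attacked by Ka3; c2: attacked by Pb3.
White has no legal moves → checkmate.

yes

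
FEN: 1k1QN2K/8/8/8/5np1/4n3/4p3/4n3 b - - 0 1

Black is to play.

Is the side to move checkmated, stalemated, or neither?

neither

Black to move; black king on b8.
In check: yes, from the white queen on d8.
Legal moves for Black: Kb7, Ka7.
Black is in check but has 2 legal moves → neither.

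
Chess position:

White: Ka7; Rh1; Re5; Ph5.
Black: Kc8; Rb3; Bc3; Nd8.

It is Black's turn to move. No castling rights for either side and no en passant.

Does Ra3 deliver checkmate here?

After Ra3: white king on a7; in check: yes, from the black rook on a3.
White has 2 legal replies: Kb6, Ra5.
In check but a legal move exists → not checkmate.

no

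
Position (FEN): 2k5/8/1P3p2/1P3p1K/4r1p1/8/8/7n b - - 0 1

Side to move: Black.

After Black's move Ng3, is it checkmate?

no

After Ng3: white king on h5; in check: yes, from the black knight on g3.
White has 3 legal replies: Kh6, Kg6, Kh4.
In check but a legal move exists → not checkmate.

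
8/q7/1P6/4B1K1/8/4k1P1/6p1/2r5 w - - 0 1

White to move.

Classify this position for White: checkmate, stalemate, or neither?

White to move; white king on g5.
In check: no.
Legal moves for White include: Kh6, Kg6, Kf6, Kh5, Kf5, Kh4, Kg4, Bh8, Bb8, Bg7, Bc7, Bf6, Bd6, Bf4+, Bd4+, Bc3, Bb2, Ba1, ... (list truncated; more exist).
White has legal moves and is not in check → neither.

neither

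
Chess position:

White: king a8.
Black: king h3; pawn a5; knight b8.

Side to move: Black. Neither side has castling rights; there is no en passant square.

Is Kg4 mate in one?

no

After Kg4: white king on a8; in check: no.
White is not in check, so this cannot be checkmate.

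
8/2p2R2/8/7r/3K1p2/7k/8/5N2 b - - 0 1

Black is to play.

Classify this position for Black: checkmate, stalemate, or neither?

Black to move; black king on h3.
In check: no.
Legal moves for Black: Rh8, Rh7, Rh6, Rg5, Rf5, Re5, Rd5+, Rc5, Rb5, Ra5, Rh4, Kh4, Kg4, Kg2, c6, f3, c5+.
Black has 17 legal moves and is not in check → neither.

neither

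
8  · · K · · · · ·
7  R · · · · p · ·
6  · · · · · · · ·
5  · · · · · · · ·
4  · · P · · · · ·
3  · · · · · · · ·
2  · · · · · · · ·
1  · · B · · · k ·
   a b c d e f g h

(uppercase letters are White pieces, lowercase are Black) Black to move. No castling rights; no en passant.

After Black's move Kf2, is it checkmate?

no

After Kf2: white king on c8; in check: no.
White is not in check, so this cannot be checkmate.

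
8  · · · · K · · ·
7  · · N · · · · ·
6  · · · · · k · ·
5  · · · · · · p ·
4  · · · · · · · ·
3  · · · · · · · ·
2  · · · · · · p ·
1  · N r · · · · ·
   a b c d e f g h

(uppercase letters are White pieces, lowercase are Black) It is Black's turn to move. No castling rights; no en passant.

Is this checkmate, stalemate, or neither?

neither

Black to move; black king on f6.
In check: no.
Legal moves for Black include: Kg7, Kg6, Kf5, Ke5, Rxc7, Rc6, Rc5, Rc4, Rc3, Rc2, Rh1, Rg1, Rf1, Re1+, Rd1, Rxb1, g4, g1=Q, ... (list truncated; more exist).
Black has legal moves and is not in check → neither.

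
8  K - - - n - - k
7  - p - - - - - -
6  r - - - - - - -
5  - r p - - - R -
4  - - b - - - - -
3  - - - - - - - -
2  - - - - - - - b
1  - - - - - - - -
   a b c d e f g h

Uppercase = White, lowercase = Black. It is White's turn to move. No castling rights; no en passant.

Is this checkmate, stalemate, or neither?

checkmate

White to move; white king on a8.
In check: yes, from the black rook on a6.
King squares — a7: attacked by Ra6; b7: attacked by Rb5; b8: attacked by Bh2.
Legal moves for White: none.
In check with no legal moves → checkmate.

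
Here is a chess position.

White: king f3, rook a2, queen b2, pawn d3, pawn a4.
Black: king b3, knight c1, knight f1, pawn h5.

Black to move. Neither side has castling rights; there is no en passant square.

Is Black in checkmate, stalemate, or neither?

checkmate

Black to move; black king on b3.
In check: yes, from the white queen on b2.
King squares — a2: attacked by Qb2; b2: attacked by Ra2; c2: attacked by Qb2; a3: attacked by Ra2; c3: attacked by Qb2; a4: attacked by Ra2; b4: attacked by Qb2; c4: attacked by Pd3.
Legal moves for Black: none.
In check with no legal moves → checkmate.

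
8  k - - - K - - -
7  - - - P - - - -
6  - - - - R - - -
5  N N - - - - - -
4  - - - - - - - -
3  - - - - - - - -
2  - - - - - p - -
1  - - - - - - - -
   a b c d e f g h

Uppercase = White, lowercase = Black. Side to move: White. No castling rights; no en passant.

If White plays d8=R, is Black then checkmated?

yes

After d8=R: black king on a8; in check: yes, from the white rook on d8.
King squares — a7: attacked by Nb5; b7: attacked by Na5; b8: attacked by Rd8.
Black has no legal moves → checkmate.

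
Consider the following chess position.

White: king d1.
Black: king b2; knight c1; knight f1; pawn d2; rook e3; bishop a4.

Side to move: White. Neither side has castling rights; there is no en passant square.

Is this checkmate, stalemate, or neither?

White to move; white king on d1.
In check: yes, from the black bishop on a4.
King squares — c1: attacked by Kb2; e1: attacked by Pd2; c2: attacked by Kb2; d2: attacked by Nf1; e2: attacked by Nc1.
Legal moves for White: none.
In check with no legal moves → checkmate.

checkmate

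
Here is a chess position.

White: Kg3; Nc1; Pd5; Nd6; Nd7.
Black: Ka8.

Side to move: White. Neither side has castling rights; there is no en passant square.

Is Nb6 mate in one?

After Nb6: black king on a8; in check: yes, from the white knight on b6.
Black has 2 legal replies: Kb8, Ka7.
In check but a legal move exists → not checkmate.

no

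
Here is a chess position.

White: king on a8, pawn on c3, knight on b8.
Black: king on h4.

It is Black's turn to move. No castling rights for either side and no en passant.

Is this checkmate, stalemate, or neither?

Black to move; black king on h4.
In check: no.
Legal moves for Black: Kh5, Kg5, Kg4, Kh3, Kg3.
Black has 5 legal moves and is not in check → neither.

neither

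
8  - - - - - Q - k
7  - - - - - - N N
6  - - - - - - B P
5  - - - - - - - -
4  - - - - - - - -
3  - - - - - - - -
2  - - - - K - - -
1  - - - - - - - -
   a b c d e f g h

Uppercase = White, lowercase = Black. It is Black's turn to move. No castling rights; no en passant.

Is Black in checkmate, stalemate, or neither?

checkmate

Black to move; black king on h8.
In check: yes, from the white queen on f8.
King squares — g7: attacked by Ph6; h7: attacked by Bg6; g8: attacked by Qf8.
Legal moves for Black: none.
In check with no legal moves → checkmate.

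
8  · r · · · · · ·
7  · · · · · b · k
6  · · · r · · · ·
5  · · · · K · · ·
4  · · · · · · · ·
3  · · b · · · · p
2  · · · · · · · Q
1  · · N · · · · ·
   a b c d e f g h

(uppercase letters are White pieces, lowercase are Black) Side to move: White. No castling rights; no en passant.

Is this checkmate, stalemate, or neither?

White to move; white king on e5.
In check: yes, from the black bishop on c3.
Legal moves for White: Kxd6, Kf5, Kf4, Ke4.
White is in check but has 4 legal moves → neither.

neither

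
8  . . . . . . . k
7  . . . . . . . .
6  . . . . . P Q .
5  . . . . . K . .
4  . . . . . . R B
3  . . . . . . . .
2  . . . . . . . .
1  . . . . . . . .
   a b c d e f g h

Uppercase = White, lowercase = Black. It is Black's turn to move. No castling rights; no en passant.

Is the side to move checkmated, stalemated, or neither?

Black to move; black king on h8.
In check: no.
King squares — g7: attacked by Pf6; h7: attacked by Qg6; g8: attacked by Qg6.
Legal moves for Black: none.
Not in check and no legal moves → stalemate.

stalemate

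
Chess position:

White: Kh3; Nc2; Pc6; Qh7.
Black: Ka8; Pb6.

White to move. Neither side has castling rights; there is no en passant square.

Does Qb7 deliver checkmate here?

yes

After Qb7: black king on a8; in check: yes, from the white queen on b7.
King squares — a7: attacked by Qb7; b7: attacked by Pc6; b8: attacked by Qb7.
Black has no legal moves → checkmate.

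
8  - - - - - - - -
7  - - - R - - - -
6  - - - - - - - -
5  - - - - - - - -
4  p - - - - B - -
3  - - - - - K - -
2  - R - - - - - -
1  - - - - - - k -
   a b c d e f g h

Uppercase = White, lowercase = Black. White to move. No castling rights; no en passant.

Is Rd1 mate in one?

After Rd1: black king on g1; in check: yes, from the white rook on d1.
King squares — f1: attacked by Rd1; h1: attacked by Rd1; f2: attacked by Rb2; g2: attacked by Rb2; h2: attacked by Rb2.
Black has no legal moves → checkmate.

yes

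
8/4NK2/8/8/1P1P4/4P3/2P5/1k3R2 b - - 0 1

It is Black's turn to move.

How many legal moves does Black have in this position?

Black to move; king on b1.
In check: yes, from the white rook on f1.
Legal moves: Kxc2, Kb2, Ka2.
Count: 3.

3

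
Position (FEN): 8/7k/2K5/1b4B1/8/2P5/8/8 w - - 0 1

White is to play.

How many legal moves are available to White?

White to move; king on c6.
In check: yes, from the black bishop on b5.
Legal moves: Kc7, Kb7, Kd6, Kb6, Kd5, Kc5, Kxb5.
Count: 7.

7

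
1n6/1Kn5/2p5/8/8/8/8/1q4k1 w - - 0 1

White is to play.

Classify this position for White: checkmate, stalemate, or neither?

neither

White to move; white king on b7.
In check: yes, from the black queen on b1.
Legal moves for White: Kc8, Kxc7, Ka7.
White is in check but has 3 legal moves → neither.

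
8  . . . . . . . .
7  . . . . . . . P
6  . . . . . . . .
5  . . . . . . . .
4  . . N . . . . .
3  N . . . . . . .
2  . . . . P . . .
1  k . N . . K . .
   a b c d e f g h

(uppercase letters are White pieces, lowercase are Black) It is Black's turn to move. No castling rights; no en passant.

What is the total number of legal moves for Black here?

0

Black to move; king on a1.
In check: no.
Legal moves: none.
Count: 0.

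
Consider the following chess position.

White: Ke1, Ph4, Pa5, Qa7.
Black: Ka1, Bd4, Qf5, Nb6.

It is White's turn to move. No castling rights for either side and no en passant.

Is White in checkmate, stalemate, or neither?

neither

White to move; white king on e1.
In check: no.
Legal moves for White: Qb8, Qa8, Qh7, Qg7, Qf7, Qe7, Qd7, Qc7, Qb7, Qxb6, Qa6, Ke2, Kd2, Kd1, axb6+, a6, h5.
White has 17 legal moves and is not in check → neither.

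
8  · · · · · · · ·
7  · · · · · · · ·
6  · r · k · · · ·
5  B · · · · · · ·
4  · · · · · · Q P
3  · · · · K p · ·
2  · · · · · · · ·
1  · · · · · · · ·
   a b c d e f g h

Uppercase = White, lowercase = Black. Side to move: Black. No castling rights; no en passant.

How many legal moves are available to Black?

16

Black to move; king on d6.
In check: no.
Legal moves: Ke7, Kc7, Kc6, Ke5, Kd5, Kc5, Rb8, Rb7, Rc6, Ra6, Rb5, Rb4, Rb3+, Rb2, Rb1, f2.
Count: 16.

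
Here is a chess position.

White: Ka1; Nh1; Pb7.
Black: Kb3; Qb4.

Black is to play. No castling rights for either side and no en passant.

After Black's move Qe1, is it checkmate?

yes

After Qe1: white king on a1; in check: yes, from the black queen on e1.
King squares — b1: attacked by Qe1; a2: attacked by Kb3; b2: attacked by Kb3.
White has no legal moves → checkmate.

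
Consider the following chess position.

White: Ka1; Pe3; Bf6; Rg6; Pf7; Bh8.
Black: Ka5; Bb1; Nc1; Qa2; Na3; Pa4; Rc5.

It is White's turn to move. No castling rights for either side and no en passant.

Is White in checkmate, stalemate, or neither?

White to move; white king on a1.
In check: yes, from the black queen on a2.
King squares — b1: attacked by Qa2; a2: attacked by Bb1; b2: attacked by Qa2.
Legal moves for White: none.
In check with no legal moves → checkmate.

checkmate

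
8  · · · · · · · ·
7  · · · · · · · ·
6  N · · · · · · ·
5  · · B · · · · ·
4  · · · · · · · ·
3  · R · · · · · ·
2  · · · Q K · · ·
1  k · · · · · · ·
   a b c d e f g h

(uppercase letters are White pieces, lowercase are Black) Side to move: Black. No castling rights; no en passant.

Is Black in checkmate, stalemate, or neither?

Black to move; black king on a1.
In check: no.
King squares — b1: attacked by Rb3; a2: attacked by Qd2; b2: attacked by Qd2.
Legal moves for Black: none.
Not in check and no legal moves → stalemate.

stalemate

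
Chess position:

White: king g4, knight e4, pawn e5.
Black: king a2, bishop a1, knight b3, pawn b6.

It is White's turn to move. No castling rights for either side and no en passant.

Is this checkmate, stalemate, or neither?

White to move; white king on g4.
In check: no.
Legal moves for White: Kh5, Kg5, Kf5, Kh4, Kf4, Kh3, Kg3, Kf3, Nf6, Nd6, Ng5, Nc5, Ng3, Nc3+, Nf2, Nd2, e6.
White has 17 legal moves and is not in check → neither.

neither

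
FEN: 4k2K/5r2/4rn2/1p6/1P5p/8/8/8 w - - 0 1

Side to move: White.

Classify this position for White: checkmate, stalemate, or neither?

White to move; white king on h8.
In check: no.
King squares — g7: attacked by Rf7; h7: attacked by Nf6; g8: attacked by Nf6.
Legal moves for White: none.
Not in check and no legal moves → stalemate.

stalemate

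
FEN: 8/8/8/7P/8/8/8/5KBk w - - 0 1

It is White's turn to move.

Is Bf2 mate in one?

After Bf2: black king on h1; in check: no.
Black is not in check, so this cannot be checkmate.

no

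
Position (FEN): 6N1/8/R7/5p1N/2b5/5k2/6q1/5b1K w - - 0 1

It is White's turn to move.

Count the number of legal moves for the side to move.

White to move; king on h1.
In check: yes, from the black queen on g2.
Legal moves: none.
Count: 0.

0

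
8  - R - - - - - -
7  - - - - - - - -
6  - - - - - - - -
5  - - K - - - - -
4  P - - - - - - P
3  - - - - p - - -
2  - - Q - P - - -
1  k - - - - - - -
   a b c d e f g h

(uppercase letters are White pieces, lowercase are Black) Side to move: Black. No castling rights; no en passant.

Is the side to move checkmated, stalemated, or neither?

Black to move; black king on a1.
In check: no.
King squares — b1: attacked by Qc2; a2: attacked by Qc2; b2: attacked by Qc2.
Legal moves for Black: none.
Not in check and no legal moves → stalemate.

stalemate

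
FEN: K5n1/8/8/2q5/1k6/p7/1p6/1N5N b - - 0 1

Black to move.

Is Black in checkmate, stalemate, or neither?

neither

Black to move; black king on b4.
In check: no.
Legal moves for Black include: Ne7, Nh6, Nf6, Qf8+, Qc8+, Qe7, Qc7, Qa7+, Qd6, Qc6+, Qb6, Qh5, Qg5, Qf5, Qe5, Qd5+, Qb5, Qa5+, ... (list truncated; more exist).
Black has legal moves and is not in check → neither.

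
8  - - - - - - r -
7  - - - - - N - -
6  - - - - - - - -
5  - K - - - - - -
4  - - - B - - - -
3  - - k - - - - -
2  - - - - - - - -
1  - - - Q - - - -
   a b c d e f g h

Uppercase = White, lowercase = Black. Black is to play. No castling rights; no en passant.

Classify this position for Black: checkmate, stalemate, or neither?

Black to move; black king on c3.
In check: yes, from the white bishop on d4.
King squares — b2: attacked by Bd4; c2: attacked by Qd1; d2: attacked by Qd1; b3: attacked by Qd1; d3: attacked by Qd1; b4: attacked by Kb5; c4: attacked by Kb5; d4: attacked by Qd1.
Legal moves for Black: none.
In check with no legal moves → checkmate.

checkmate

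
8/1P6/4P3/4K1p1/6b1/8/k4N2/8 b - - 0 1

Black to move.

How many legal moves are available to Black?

12

Black to move; king on a2.
In check: no.
Legal moves: Bxe6, Bh5, Bf5, Bh3, Bf3, Be2, Bd1, Kb3, Ka3, Kb2, Kb1, Ka1.
Count: 12.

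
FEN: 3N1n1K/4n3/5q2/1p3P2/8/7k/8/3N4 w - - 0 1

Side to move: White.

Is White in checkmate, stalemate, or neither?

checkmate

White to move; white king on h8.
In check: yes, from the black queen on f6.
King squares — g7: attacked by Qf6; h7: attacked by Nf8; g8: attacked by Ne7.
Legal moves for White: none.
In check with no legal moves → checkmate.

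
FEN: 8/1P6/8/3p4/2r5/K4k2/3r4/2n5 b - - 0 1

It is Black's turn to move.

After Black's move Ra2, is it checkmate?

yes

After Ra2: white king on a3; in check: yes, from the black rook on a2.
King squares — a2: attacked by Nc1; b2: attacked by Ra2; b3: attacked by Nc1; a4: attacked by Ra2; b4: attacked by Rc4.
White has no legal moves → checkmate.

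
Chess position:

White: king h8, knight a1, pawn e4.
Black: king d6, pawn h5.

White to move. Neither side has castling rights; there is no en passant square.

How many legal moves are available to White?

White to move; king on h8.
In check: no.
Legal moves: Kg8, Kh7, Kg7, Nb3, Nc2, e5+.
Count: 6.

6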